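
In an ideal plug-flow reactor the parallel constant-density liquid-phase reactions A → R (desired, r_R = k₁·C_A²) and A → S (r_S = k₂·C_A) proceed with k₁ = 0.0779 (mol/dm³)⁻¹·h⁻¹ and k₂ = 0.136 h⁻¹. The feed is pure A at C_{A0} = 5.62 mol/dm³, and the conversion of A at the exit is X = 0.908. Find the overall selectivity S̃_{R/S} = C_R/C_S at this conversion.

C_A = C_{A0}(1−X) = 0.5170 mol/dm³.
Along a PFR/batch, dC_S/dC_A = −r_S/(r_R+r_S) = −k₂/(k₂+k₁·C_A).
Integrating from C_{A0} to C_A: C_S = (0.136/0.0779)·ln[(0.136+0.0779·5.62)/(0.136+0.0779·0.517)] = 1.746·ln(0.5738/0.1763) = 2.060 mol/dm³.
Then C_R = (C_{A0}−C_A) − C_S = 5.103 − 2.060 = 3.043 mol/dm³.
S̃_{R/S} = C_R/C_S = 3.043/2.060 = 1.48.

1.48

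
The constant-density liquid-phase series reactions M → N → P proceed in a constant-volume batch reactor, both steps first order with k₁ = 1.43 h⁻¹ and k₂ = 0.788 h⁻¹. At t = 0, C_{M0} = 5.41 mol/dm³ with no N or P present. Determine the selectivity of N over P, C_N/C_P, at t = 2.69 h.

0.290

The intermediate concentration in a first-order A→B→C sequence is C_N = k₁C_{M0}(e^(−k₁t) − e^(−k₂t))/(k₂−k₁).
e^(−k₁t) = e^(−1.43×2.69) = e^(−3.847) = 0.02135; e^(−k₂t) = e^(−2.120) = 0.1201.
C_N = 1.43×5.41/(0.788−1.43) × (0.02135−0.1201) = (-12.05)×(-0.09872) = 1.190 mol/dm³.
C_M = C_{M0}e^(−k₁t) = 0.1155 mol/dm³, so C_P = C_{M0}−C_M−C_N = 4.105 mol/dm³; C_N/C_P = 0.290.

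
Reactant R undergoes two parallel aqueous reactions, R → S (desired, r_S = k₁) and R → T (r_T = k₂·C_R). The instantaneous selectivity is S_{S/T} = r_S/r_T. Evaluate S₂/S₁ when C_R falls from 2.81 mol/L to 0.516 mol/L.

5.45

S_{S/T} = (k₁/k₂)·C_R⁻¹, so S₂/S₁ = (C_{R,2}/C_{R,1})⁻¹.
= 2.81/0.516 = 5.45.
Selectivity toward S rises as C_R falls — low-concentration operation is favoured.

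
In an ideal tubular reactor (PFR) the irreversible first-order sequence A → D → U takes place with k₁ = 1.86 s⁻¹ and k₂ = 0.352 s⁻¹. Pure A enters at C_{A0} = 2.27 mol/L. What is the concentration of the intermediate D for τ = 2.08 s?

For first-order series with pure A initially, C_D(τ) = k₁C_{A0}/(k₂−k₁)·(e^(−k₁τ) − e^(−k₂τ)).
e^(−k₁τ) = e^(−1.86×2.08) = e^(−3.869) = 0.02088; e^(−k₂τ) = e^(−0.7322) = 0.4809.
C_D = 1.86×2.27/(0.352−1.86) × (0.02088−0.4809) = (-2.800)×(-0.4600) = 1.288 mol/L.

1.29 mol/L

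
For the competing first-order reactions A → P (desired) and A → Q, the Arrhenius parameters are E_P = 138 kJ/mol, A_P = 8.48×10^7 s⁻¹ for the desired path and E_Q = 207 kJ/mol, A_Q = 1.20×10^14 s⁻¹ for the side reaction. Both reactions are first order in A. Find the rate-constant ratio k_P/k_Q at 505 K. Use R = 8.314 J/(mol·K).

9.69

k_P/k_Q = (A_P/A_Q)·exp[−(E_P−E_Q)/(RT)] = (A_P/A_Q)·exp[(E_Q−E_P)/(RT)].
(E_Q−E_P)/(RT) = (207−138)×10³/(8.314×505) = 69000/4199 = 16.43.
k_P/k_Q = (8.48×10^7/1.20×10^14)·exp(16.43) = 7.067×10^-7 × 1.372×10^7 = 9.69.
Since E_P < E_Q, lowering the temperature improves selectivity toward P.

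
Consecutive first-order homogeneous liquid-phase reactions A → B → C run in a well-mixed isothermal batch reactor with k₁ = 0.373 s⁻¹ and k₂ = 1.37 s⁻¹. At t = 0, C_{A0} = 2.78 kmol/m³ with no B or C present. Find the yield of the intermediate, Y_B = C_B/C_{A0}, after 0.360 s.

0.0986

For first-order series with pure A initially, C_B(t) = k₁C_{A0}/(k₂−k₁)·(e^(−k₁t) − e^(−k₂t)).
e^(−k₁t) = e^(−0.373×0.360) = e^(−0.1343) = 0.8743; e^(−k₂t) = e^(−0.4932) = 0.6107.
C_B = 0.373×2.78/(1.37−0.373) × (0.8743−0.6107) = 1.040×0.2637 = 0.2742 kmol/m³.
Y_B = C_B/C_{A0} = 0.2742/2.78 = 0.0986.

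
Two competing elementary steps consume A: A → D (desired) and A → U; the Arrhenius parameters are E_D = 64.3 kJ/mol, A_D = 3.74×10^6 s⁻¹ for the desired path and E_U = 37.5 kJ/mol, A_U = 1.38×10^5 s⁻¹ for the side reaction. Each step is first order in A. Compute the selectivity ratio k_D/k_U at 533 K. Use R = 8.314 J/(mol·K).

0.0640

With equal orders, S_{D/U} = k_D/k_U = (A_D/A_U)·exp[(E_U−E_D)/(RT)].
(E_U−E_D)/(RT) = (37.5−64.3)×10³/(8.314×533) = -26800/4431 = -6.048.
k_D/k_U = (3.74×10^6/1.38×10^5)·exp(-6.048) = 27.10 × 0.002363 = 0.0640.
Since E_D > E_U, raising the temperature improves selectivity toward D.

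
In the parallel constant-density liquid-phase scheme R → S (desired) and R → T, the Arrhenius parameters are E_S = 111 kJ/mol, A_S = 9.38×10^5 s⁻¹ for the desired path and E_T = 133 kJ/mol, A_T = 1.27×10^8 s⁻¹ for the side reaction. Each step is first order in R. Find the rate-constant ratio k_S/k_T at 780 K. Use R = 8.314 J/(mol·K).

With equal orders, S_{S/T} = k_S/k_T = (A_S/A_T)·exp[(E_T−E_S)/(RT)].
(E_T−E_S)/(RT) = (133−111)×10³/(8.314×780) = 22000/6485 = 3.392.
k_S/k_T = (9.38×10^5/1.27×10^8)·exp(3.392) = 0.007386 × 29.74 = 0.220.

0.220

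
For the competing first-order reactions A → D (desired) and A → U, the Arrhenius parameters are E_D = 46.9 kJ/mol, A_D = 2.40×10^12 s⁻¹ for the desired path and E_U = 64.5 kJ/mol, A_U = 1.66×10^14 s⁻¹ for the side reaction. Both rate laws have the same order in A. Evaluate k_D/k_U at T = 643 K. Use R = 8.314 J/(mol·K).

k_D/k_U = (A_D/A_U)·exp[−(E_D−E_U)/(RT)] = (A_D/A_U)·exp[(E_U−E_D)/(RT)].
(E_U−E_D)/(RT) = (64.5−46.9)×10³/(8.314×643) = 17600/5346 = 3.292.
k_D/k_U = (2.40×10^12/1.66×10^14)·exp(3.292) = 0.01446 × 26.90 = 0.389.
Since E_D < E_U, lowering the temperature improves selectivity toward D.

0.389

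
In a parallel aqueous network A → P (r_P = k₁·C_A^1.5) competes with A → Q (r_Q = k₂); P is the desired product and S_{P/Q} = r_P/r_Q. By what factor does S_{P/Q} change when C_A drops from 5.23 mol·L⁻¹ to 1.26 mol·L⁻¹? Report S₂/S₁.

S_{P/Q} = (k₁/k₂)·C_A^1.5, so S₂/S₁ = (C_{A,2}/C_{A,1})^1.5.
= (1.26/5.23)^1.5 = (0.2409)^1.5 = 0.118.

0.118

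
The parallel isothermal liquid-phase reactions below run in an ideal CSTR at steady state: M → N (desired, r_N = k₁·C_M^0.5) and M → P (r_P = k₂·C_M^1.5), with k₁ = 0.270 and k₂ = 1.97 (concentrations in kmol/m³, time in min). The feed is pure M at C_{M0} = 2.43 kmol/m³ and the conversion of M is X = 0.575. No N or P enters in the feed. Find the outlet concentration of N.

Exit C_M = C_{M0}(1−X) = 2.43×0.425 = 1.033 kmol/m³.
Rates in a CSTR are evaluated at the outlet concentration: r_N = 0.270×1.033^0.5 = 0.2744, r_P = 1.97×1.033^1.5 = 2.068.
Fraction of consumed M going to N: r_N/(r_N+r_P) = 0.1172.
C_N = 0.1172·C_{M0}·X = 0.1172×2.43×0.575 = 0.164 kmol/m³.

0.164 kmol/m³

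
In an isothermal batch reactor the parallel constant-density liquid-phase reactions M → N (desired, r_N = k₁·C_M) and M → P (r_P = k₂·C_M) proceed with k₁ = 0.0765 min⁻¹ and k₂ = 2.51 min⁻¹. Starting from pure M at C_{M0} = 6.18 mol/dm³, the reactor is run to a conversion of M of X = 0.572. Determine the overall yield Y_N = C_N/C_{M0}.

0.0169

C_M = C_{M0}(1−X) = 2.645 mol/dm³.
Both paths are first order in M, so the instantaneous fraction to N is constant: dC_N/d(−C_M) = k₁/(k₁+k₂) = 0.02958.
C_N = 0.02958·(C_{M0}−C_M) = 0.02958×3.535 = 0.105 mol/dm³.
Y_N = C_N/C_{M0} = 0.1046/6.18 = 0.0169.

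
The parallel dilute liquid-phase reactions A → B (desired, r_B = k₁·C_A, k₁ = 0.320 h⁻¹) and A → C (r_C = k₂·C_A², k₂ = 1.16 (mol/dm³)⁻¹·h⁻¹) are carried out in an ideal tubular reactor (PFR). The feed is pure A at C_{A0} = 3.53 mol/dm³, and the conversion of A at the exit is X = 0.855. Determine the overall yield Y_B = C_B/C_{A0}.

C_A = C_{A0}(1−X) = 0.5119 mol/dm³.
Along a PFR/batch, dC_B/dC_A = −r_B/(r_B+r_C) = −k₁/(k₁+k₂·C_A).
Integrating from C_{A0} to C_A: C_B = (0.320/1.16)·ln[(0.320+1.16·3.53)/(0.320+1.16·0.512)] = 0.2759·ln(4.415/0.9137) = 0.4345 mol/dm³.
Y_B = C_B/C_{A0} = 0.4345/3.53 = 0.123.

0.123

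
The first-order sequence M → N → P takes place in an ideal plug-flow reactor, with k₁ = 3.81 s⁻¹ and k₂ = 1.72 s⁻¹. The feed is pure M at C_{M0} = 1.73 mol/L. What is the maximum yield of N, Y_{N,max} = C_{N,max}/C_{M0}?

0.520

At the optimum, C_{N,max}/C_{M0} = (k₁/k₂)^[k₂/(k₂−k₁)].
= (3.81/1.72)^(1.72/(1.72−3.81)) = (2.215)^(-0.8230) = 0.5197.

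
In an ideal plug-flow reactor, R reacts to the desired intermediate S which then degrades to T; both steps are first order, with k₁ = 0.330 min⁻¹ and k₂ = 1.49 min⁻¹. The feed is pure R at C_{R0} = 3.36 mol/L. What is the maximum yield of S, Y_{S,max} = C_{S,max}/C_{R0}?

At the optimum, C_{S,max}/C_{R0} = (k₁/k₂)^[k₂/(k₂−k₁)].
= (0.330/1.49)^(1.49/(1.49−0.330)) = (0.2215)^(1.284) = 0.1442.

0.144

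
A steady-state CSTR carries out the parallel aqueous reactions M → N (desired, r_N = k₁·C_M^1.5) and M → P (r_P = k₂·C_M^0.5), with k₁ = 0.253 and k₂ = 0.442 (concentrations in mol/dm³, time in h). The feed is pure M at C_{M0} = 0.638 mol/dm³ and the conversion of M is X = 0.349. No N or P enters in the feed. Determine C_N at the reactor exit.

0.0428 mol/dm³

Exit C_M = C_{M0}(1−X) = 0.638×0.651 = 0.4153 mol/dm³.
In a CSTR the entire volume is at exit conditions, so r_N = 0.253×0.4153^1.5 = 0.06772 and r_P = 0.442×0.4153^0.5 = 0.2849.
Fraction of consumed M going to N: r_N/(r_N+r_P) = 0.1921.
C_N = 0.1921·C_{M0}·X = 0.1921×0.638×0.349 = 0.0428 mol/dm³.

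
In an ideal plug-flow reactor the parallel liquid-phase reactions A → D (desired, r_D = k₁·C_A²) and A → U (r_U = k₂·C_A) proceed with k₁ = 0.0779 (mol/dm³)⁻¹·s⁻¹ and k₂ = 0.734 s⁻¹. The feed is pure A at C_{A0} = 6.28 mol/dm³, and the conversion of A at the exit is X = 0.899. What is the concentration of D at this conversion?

1.45 mol/dm³

C_A = C_{A0}(1−X) = 0.6343 mol/dm³.
Along a PFR/batch, dC_U/dC_A = −r_U/(r_D+r_U) = −k₂/(k₂+k₁·C_A).
Integrating from C_{A0} to C_A: C_U = (0.734/0.0779)·ln[(0.734+0.0779·6.28)/(0.734+0.0779·0.634)] = 9.422·ln(1.223/0.7834) = 4.198 mol/dm³.
Then C_D = (C_{A0}−C_A) − C_U = 5.646 − 4.198 = 1.447 mol/dm³.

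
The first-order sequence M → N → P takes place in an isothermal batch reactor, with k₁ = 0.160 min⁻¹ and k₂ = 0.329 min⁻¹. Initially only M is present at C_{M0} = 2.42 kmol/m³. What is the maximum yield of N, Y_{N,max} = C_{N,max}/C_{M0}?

For a first-order series the maximum intermediate yield is C_{N,max}/C_{M0} = (k₁/k₂)^[k₂/(k₂−k₁)].
= (0.160/0.329)^(0.329/(0.329−0.160)) = (0.4863)^(1.947) = 0.2458.

0.246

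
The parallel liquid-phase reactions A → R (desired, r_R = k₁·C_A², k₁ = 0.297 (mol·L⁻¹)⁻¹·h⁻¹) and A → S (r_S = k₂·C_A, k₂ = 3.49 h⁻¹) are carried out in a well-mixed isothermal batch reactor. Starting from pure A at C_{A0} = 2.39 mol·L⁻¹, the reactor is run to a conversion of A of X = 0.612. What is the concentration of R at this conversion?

C_A = C_{A0}(1−X) = 0.9273 mol·L⁻¹.
Along a PFR/batch, dC_S/dC_A = −r_S/(r_R+r_S) = −k₂/(k₂+k₁·C_A).
Integrating from C_{A0} to C_A: C_S = (3.49/0.297)·ln[(3.49+0.297·2.39)/(3.49+0.297·0.927)] = 11.75·ln(4.200/3.765) = 1.283 mol·L⁻¹.
Then C_R = (C_{A0}−C_A) − C_S = 1.463 − 1.283 = 0.1796 mol·L⁻¹.

0.180 mol·L⁻¹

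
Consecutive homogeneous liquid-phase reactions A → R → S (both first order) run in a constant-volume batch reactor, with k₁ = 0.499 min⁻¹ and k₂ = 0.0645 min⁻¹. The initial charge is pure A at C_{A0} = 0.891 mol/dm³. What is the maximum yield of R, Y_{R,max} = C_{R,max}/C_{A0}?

Evaluating C_R at t_opt = ln(k₂/k₁)/(k₂−k₁) gives C_{R,max}/C_{A0} = (k₁/k₂)^[k₂/(k₂−k₁)].
= (0.499/0.0645)^(0.0645/(0.0645−0.499)) = (7.736)^(-0.1484) = 0.7381.

0.738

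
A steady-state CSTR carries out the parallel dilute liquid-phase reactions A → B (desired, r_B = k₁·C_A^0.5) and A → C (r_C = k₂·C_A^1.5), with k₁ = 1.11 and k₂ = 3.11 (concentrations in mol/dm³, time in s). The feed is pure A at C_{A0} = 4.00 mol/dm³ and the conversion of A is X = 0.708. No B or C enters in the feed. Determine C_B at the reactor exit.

Exit C_A = C_{A0}(1−X) = 4.00×0.292 = 1.168 mol/dm³.
In a CSTR the entire volume is at exit conditions, so r_B = 1.11×1.168^0.5 = 1.200 and r_C = 3.11×1.168^1.5 = 3.926.
Fraction of consumed A going to B: r_B/(r_B+r_C) = 0.2341.
C_B = 0.2341·C_{A0}·X = 0.2341×4.00×0.708 = 0.663 mol/dm³.

0.663 mol/dm³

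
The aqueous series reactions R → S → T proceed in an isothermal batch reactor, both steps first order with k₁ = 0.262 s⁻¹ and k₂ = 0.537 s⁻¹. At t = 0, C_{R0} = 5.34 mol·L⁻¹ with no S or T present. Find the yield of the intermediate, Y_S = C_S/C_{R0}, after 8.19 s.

The intermediate concentration in a first-order A→B→C sequence is C_S = k₁C_{R0}(e^(−k₁t) − e^(−k₂t))/(k₂−k₁).
e^(−k₁t) = e^(−0.262×8.19) = e^(−2.146) = 0.1170; e^(−k₂t) = e^(−4.398) = 0.01230.
C_S = 0.262×5.34/(0.537−0.262) × (0.1170−0.01230) = 5.088×0.1047 = 0.5325 mol·L⁻¹.
Y_S = C_S/C_{R0} = 0.5325/5.34 = 0.0997.

0.0997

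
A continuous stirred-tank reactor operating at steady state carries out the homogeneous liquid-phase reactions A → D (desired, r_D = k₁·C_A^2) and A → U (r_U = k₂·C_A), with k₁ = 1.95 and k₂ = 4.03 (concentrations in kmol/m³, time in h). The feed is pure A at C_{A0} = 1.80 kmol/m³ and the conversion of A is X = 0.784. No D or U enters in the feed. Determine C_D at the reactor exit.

0.223 kmol/m³

Exit C_A = C_{A0}(1−X) = 1.80×0.216 = 0.3888 kmol/m³.
A CSTR operates uniformly at the exit composition, giving r_D = 0.2948 and r_U = 1.567 (each k·C_A^n at C_A = 0.3888).
Fraction of consumed A going to D: r_D/(r_D+r_U) = 0.1583.
C_D = 0.1583·C_{A0}·X = 0.1583×1.80×0.784 = 0.223 kmol/m³.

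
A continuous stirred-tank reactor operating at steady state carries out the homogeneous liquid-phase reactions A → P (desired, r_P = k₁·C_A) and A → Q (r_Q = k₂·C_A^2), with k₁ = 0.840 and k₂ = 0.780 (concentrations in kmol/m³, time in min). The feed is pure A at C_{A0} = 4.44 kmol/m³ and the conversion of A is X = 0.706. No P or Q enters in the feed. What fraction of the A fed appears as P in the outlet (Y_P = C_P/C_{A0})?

Exit C_A = C_{A0}(1−X) = 4.44×0.294 = 1.305 kmol/m³.
In a CSTR the entire volume is at exit conditions, so r_P = 0.840×1.305 = 1.097 and r_Q = 0.780×1.305^2 = 1.329.
Fraction of consumed A going to P: r_P/(r_P+r_Q) = 0.4521.
C_P = 0.4521·C_{A0}·X = 0.4521×4.44×0.706 = 1.42 kmol/m³; Y_P = C_P/C_{A0} = 0.319.

0.319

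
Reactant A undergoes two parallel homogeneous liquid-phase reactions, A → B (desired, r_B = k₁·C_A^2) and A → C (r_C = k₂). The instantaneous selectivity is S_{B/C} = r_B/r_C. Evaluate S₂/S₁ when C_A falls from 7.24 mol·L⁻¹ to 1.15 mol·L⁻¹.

0.0252

S_{B/C} = (k₁/k₂)·C_A^2, so S₂/S₁ = (C_{A,2}/C_{A,1})^2.
= (1.15/7.24)^2 = (0.1588)^2 = 0.0252.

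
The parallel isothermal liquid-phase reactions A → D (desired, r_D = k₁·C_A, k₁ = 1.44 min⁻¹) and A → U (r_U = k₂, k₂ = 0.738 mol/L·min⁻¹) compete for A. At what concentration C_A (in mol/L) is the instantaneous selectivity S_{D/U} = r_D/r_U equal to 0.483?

0.248 mol/L

S_{D/U} = (k₁/k₂)·C_A ⇒ C_A = S·k₂/k₁.
= 0.483×0.738/1.44 = 0.248 mol/L.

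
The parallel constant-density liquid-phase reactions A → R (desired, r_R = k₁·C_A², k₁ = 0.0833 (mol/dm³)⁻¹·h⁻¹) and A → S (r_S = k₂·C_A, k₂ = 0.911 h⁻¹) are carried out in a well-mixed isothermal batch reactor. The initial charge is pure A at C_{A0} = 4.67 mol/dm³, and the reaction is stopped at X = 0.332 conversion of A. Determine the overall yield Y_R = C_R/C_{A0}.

0.0870

C_A = C_{A0}(1−X) = 3.120 mol/dm³.
Along a PFR/batch, dC_S/dC_A = −r_S/(r_R+r_S) = −k₂/(k₂+k₁·C_A).
Integrating from C_{A0} to C_A: C_S = (0.911/0.0833)·ln[(0.911+0.0833·4.67)/(0.911+0.0833·3.12)] = 10.94·ln(1.300/1.171) = 1.144 mol/dm³.
Then C_R = (C_{A0}−C_A) − C_S = 1.550 − 1.144 = 0.4061 mol/dm³.
Y_R = C_R/C_{A0} = 0.4061/4.67 = 0.0870.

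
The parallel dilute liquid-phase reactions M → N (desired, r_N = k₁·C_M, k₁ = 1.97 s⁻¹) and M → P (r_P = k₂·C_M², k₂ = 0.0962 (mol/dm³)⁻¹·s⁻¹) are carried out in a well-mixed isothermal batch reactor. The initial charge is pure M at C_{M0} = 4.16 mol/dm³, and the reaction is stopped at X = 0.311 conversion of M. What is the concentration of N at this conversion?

C_M = C_{M0}(1−X) = 2.866 mol/dm³.
Along a PFR/batch, dC_N/dC_M = −r_N/(r_N+r_P) = −k₁/(k₁+k₂·C_M).
Integrating from C_{M0} to C_M: C_N = (1.97/0.0962)·ln[(1.97+0.0962·4.16)/(1.97+0.0962·2.87)] = 20.48·ln(2.370/2.246) = 1.105 mol/dm³.

1.10 mol/dm³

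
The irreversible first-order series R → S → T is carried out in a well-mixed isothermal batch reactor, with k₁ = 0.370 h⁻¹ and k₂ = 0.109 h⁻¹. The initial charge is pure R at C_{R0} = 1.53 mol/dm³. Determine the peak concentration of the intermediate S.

0.918 mol/dm³

Evaluating C_S at t_opt = ln(k₂/k₁)/(k₂−k₁) gives C_{S,max}/C_{R0} = (k₁/k₂)^[k₂/(k₂−k₁)].
= (0.370/0.109)^(0.109/(0.109−0.370)) = (3.394)^(-0.4176) = 0.6003.
C_{S,max} = 0.6003×1.53 = 0.918 mol/dm³.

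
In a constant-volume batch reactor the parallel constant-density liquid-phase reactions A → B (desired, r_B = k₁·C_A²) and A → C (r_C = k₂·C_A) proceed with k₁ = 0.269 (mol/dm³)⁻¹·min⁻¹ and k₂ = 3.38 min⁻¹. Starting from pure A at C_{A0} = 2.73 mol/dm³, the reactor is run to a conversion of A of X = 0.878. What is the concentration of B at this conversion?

C_A = C_{A0}(1−X) = 0.3331 mol/dm³.
Along a PFR/batch, dC_C/dC_A = −r_C/(r_B+r_C) = −k₂/(k₂+k₁·C_A).
Integrating from C_{A0} to C_A: C_C = (3.38/0.269)·ln[(3.38+0.269·2.73)/(3.38+0.269·0.333)] = 12.57·ln(4.114/3.470) = 2.142 mol/dm³.
Then C_B = (C_{A0}−C_A) − C_C = 2.397 − 2.142 = 0.2552 mol/dm³.

0.255 mol/dm³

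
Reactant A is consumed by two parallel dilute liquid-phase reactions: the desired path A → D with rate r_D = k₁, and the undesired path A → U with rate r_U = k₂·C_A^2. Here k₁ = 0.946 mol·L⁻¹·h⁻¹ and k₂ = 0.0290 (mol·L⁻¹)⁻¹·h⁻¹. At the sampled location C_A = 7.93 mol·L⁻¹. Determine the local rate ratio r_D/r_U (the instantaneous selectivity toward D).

0.519

S_{D/U} = r_D/r_U = (k₁)/(k₂·C_A^2) = (k₁/k₂)·C_A^-2.
= (0.946) / (0.0290×7.930^2) = 0.9460/1.824 = 0.519.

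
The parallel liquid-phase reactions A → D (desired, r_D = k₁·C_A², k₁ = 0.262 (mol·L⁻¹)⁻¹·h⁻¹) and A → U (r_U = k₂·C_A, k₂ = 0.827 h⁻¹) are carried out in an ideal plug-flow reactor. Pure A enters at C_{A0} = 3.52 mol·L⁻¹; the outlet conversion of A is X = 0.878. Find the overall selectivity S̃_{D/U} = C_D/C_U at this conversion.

C_A = C_{A0}(1−X) = 0.4294 mol·L⁻¹.
Along a PFR/batch, dC_U/dC_A = −r_U/(r_D+r_U) = −k₂/(k₂+k₁·C_A).
Integrating from C_{A0} to C_A: C_U = (0.827/0.262)·ln[(0.827+0.262·3.52)/(0.827+0.262·0.429)] = 3.156·ln(1.749/0.9395) = 1.962 mol·L⁻¹.
Then C_D = (C_{A0}−C_A) − C_U = 3.091 − 1.962 = 1.129 mol·L⁻¹.
S̃_{D/U} = C_D/C_U = 1.129/1.962 = 0.575.

0.575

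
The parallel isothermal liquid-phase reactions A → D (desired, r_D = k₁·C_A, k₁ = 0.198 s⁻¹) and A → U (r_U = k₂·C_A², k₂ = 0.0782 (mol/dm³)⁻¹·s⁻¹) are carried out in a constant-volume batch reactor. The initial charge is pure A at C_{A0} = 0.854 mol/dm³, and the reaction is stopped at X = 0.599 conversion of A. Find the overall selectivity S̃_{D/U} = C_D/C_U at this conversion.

C_A = C_{A0}(1−X) = 0.3425 mol/dm³.
Along a PFR/batch, dC_D/dC_A = −r_D/(r_D+r_U) = −k₁/(k₁+k₂·C_A).
Integrating from C_{A0} to C_A: C_D = (0.198/0.0782)·ln[(0.198+0.0782·0.854)/(0.198+0.0782·0.342)] = 2.532·ln(0.2648/0.2248) = 0.4147 mol/dm³.
C_U = (C_{A0}−C_A)−C_D = 0.09684 mol/dm³; S̃_{D/U} = 0.4147/0.09684 = 4.28.

4.28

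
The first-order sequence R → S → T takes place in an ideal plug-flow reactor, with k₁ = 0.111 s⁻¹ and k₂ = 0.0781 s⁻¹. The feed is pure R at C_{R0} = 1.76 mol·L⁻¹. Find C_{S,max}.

At the optimum, C_{S,max}/C_{R0} = (k₁/k₂)^[k₂/(k₂−k₁)].
= (0.111/0.0781)^(0.0781/(0.0781−0.111)) = (1.421)^(-2.374) = 0.4341.
C_{S,max} = 0.4341×1.76 = 0.764 mol·L⁻¹.

0.764 mol·L⁻¹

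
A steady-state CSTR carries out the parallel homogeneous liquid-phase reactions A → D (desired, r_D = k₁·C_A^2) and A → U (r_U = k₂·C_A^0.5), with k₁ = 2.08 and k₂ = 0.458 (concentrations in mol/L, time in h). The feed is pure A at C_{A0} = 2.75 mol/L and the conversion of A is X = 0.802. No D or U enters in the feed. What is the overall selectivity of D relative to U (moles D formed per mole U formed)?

Exit C_A = C_{A0}(1−X) = 2.75×0.198 = 0.5445 mol/L.
Rates in a CSTR are evaluated at the outlet concentration: r_D = 2.08×0.5445^2 = 0.6167, r_U = 0.458×0.5445^0.5 = 0.3380.
Overall selectivity = C_D/C_U = r_Dτ/(r_Uτ) = r_D/r_U = 1.82.

1.82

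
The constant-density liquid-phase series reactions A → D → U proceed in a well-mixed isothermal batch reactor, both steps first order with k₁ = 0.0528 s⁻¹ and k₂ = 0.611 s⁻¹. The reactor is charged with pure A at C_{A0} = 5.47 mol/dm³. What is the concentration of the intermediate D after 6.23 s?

Solving the coupled first-order balances gives C_D(t) = [k₁/(k₂−k₁)]·C_{A0}·(e^(−k₁t) − e^(−k₂t)).
e^(−k₁t) = e^(−0.0528×6.23) = e^(−0.3289) = 0.7197; e^(−k₂t) = e^(−3.807) = 0.02223.
C_D = 0.0528×5.47/(0.611−0.0528) × (0.7197−0.02223) = 0.5174×0.6975 = 0.3609 mol/dm³.

0.361 mol/dm³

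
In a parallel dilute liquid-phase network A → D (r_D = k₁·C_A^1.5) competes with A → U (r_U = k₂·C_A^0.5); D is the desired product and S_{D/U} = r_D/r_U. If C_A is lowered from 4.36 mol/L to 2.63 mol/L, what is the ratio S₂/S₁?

S_{D/U} = (k₁/k₂)·C_A, so S₂/S₁ = (C_{A,2}/C_{A,1}).
= 2.63/4.36 = 0.603.
Selectivity toward D falls as C_A falls — high-concentration operation is favoured.

0.603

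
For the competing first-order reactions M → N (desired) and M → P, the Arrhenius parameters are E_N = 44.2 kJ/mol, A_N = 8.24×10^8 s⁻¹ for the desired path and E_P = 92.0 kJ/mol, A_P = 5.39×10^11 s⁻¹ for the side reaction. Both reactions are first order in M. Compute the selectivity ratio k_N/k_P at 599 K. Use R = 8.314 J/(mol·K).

k_N/k_P = (A_N/A_P)·exp[−(E_N−E_P)/(RT)] = (A_N/A_P)·exp[(E_P−E_N)/(RT)].
(E_P−E_N)/(RT) = (92.0−44.2)×10³/(8.314×599) = 47800/4980 = 9.598.
k_N/k_P = (8.24×10^8/5.39×10^11)·exp(9.598) = 0.001529 × 14739 = 22.5.

22.5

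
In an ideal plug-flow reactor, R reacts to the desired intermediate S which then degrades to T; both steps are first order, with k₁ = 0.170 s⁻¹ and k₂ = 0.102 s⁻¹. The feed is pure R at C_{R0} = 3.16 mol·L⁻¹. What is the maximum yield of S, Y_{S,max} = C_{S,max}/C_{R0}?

0.465

For a first-order series the maximum intermediate yield is C_{S,max}/C_{R0} = (k₁/k₂)^[k₂/(k₂−k₁)].
= (0.170/0.102)^(0.102/(0.102−0.170)) = (1.667)^(-1.500) = 0.4648.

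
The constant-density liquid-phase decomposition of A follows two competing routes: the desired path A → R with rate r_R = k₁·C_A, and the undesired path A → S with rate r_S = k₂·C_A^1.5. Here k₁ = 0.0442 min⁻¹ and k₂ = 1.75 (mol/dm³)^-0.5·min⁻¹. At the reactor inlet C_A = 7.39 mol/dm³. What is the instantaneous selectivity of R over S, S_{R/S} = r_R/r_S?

0.00929

S_{R/S} = r_R/r_S = (k₁·C_A)/(k₂·C_A^1.5) = (k₁/k₂)·C_A^-0.5.
= (0.0442×7.390) / (1.75×7.390^1.5) = 0.3266/35.16 = 0.00929.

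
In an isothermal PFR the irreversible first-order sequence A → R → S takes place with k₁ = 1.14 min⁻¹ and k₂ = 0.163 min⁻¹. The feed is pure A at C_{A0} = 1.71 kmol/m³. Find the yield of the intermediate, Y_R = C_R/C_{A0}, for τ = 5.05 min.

0.509

The intermediate concentration in a first-order A→B→C sequence is C_R = k₁C_{A0}(e^(−k₁τ) − e^(−k₂τ))/(k₂−k₁).
e^(−k₁τ) = e^(−1.14×5.05) = e^(−5.757) = 0.003161; e^(−k₂τ) = e^(−0.8232) = 0.4390.
C_R = 1.14×1.71/(0.163−1.14) × (0.003161−0.4390) = (-1.995)×(-0.4359) = 0.8697 kmol/m³.
Y_R = C_R/C_{A0} = 0.8697/1.71 = 0.509.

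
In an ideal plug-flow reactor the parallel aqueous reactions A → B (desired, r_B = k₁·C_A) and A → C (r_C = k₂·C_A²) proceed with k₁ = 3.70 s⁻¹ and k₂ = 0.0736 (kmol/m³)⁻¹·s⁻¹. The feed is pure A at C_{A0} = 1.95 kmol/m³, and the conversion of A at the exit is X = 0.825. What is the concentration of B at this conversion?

1.57 kmol/m³

C_A = C_{A0}(1−X) = 0.3413 kmol/m³.
Along a PFR/batch, dC_B/dC_A = −r_B/(r_B+r_C) = −k₁/(k₁+k₂·C_A).
Integrating from C_{A0} to C_A: C_B = (3.70/0.0736)·ln[(3.70+0.0736·1.95)/(3.70+0.0736·0.341)] = 50.27·ln(3.844/3.725) = 1.573 kmol/m³.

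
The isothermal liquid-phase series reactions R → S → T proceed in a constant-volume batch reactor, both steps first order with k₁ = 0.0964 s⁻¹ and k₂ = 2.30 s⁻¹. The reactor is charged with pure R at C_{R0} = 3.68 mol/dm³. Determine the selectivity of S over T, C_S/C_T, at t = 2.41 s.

For first-order series with pure R initially, C_S(t) = k₁C_{R0}/(k₂−k₁)·(e^(−k₁t) − e^(−k₂t)).
e^(−k₁t) = e^(−0.0964×2.41) = e^(−0.2323) = 0.7927; e^(−k₂t) = e^(−5.543) = 0.003915.
C_S = 0.0964×3.68/(2.30−0.0964) × (0.7927−0.003915) = 0.1610×0.7888 = 0.1270 mol/dm³.
C_R = C_{R0}e^(−k₁t) = 2.917 mol/dm³, so C_T = C_{R0}−C_R−C_S = 0.6359 mol/dm³; C_S/C_T = 0.200.

0.200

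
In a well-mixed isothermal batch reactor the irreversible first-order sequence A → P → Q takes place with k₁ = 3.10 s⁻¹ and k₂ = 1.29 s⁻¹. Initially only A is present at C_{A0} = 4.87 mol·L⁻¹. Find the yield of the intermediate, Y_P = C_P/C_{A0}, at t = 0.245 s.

The intermediate concentration in a first-order A→B→C sequence is C_P = k₁C_{A0}(e^(−k₁t) − e^(−k₂t))/(k₂−k₁).
e^(−k₁t) = e^(−3.10×0.245) = e^(−0.7595) = 0.4679; e^(−k₂t) = e^(−0.3160) = 0.7290.
C_P = 3.10×4.87/(1.29−3.10) × (0.4679−0.7290) = (-8.341)×(-0.2611) = 2.178 mol·L⁻¹.
Y_P = C_P/C_{A0} = 2.178/4.87 = 0.447.

0.447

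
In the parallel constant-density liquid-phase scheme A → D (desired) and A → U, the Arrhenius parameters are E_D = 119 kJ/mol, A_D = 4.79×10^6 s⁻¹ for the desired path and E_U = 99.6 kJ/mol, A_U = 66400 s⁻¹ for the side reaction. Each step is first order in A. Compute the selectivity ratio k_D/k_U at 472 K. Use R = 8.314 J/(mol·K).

0.514

Since both paths have the same order in A, the concentration cancels and S_{D/U} = k_D/k_U = (A_D/A_U)·exp[(E_U−E_D)/(RT)].
(E_U−E_D)/(RT) = (99.6−119)×10³/(8.314×472) = -19400/3924 = -4.944.
k_D/k_U = (4.79×10^6/66400)·exp(-4.944) = 72.14 × 0.007128 = 0.514.
Since E_D > E_U, raising the temperature improves selectivity toward D.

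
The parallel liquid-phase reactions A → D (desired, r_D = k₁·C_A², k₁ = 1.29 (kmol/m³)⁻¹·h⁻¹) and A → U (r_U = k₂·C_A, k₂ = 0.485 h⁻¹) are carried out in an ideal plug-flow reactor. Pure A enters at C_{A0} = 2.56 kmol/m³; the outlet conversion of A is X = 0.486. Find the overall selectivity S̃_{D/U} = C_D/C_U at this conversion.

5.00

C_A = C_{A0}(1−X) = 1.316 kmol/m³.
Along a PFR/batch, dC_U/dC_A = −r_U/(r_D+r_U) = −k₂/(k₂+k₁·C_A).
Integrating from C_{A0} to C_A: C_U = (0.485/1.29)·ln[(0.485+1.29·2.56)/(0.485+1.29·1.32)] = 0.3760·ln(3.787/2.182) = 0.2072 kmol/m³.
Then C_D = (C_{A0}−C_A) − C_U = 1.244 − 0.2072 = 1.037 kmol/m³.
S̃_{D/U} = C_D/C_U = 1.037/0.2072 = 5.00.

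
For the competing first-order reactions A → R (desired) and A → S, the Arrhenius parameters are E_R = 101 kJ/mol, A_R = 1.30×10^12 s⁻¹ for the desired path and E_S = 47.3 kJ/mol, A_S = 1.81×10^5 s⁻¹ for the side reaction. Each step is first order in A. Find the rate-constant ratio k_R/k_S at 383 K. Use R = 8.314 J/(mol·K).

With equal orders, S_{R/S} = k_R/k_S = (A_R/A_S)·exp[(E_S−E_R)/(RT)].
(E_S−E_R)/(RT) = (47.3−101)×10³/(8.314×383) = -53700/3184 = -16.86.
k_R/k_S = (1.30×10^12/1.81×10^5)·exp(-16.86) = 7.182×10^6 × 4.742×10^-8 = 0.341.
Since E_R > E_S, raising the temperature improves selectivity toward R.

0.341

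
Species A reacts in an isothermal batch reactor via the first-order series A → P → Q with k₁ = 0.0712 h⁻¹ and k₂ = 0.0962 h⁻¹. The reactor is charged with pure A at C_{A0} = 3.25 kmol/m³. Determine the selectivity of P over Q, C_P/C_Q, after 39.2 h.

The intermediate concentration in a first-order A→B→C sequence is C_P = k₁C_{A0}(e^(−k₁t) − e^(−k₂t))/(k₂−k₁).
e^(−k₁t) = e^(−0.0712×39.2) = e^(−2.791) = 0.06136; e^(−k₂t) = e^(−3.771) = 0.02303.
C_P = 0.0712×3.25/(0.0962−0.0712) × (0.06136−0.02303) = 9.256×0.03833 = 0.3548 kmol/m³.
C_A = C_{A0}e^(−k₁t) = 0.1994 kmol/m³, so C_Q = C_{A0}−C_A−C_P = 2.696 kmol/m³; C_P/C_Q = 0.132.

0.132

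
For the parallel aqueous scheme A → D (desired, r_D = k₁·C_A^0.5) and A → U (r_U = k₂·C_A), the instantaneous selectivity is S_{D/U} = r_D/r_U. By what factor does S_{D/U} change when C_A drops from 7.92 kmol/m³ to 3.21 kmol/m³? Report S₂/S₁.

1.57

S_{D/U} = (k₁/k₂)·C_A^-0.5, so S₂/S₁ = (C_{A,2}/C_{A,1})^-0.5.
= (3.21/7.92)^(-0.5) = (0.4053)^(-0.5) = 1.57.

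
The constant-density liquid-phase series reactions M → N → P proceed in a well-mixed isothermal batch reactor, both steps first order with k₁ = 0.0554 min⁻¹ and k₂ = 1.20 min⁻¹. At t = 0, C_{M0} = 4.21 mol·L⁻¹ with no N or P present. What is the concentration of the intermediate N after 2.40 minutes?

0.167 mol·L⁻¹

The intermediate concentration in a first-order A→B→C sequence is C_N = k₁C_{M0}(e^(−k₁t) − e^(−k₂t))/(k₂−k₁).
e^(−k₁t) = e^(−0.0554×2.40) = e^(−0.1330) = 0.8755; e^(−k₂t) = e^(−2.880) = 0.05613.
C_N = 0.0554×4.21/(1.20−0.0554) × (0.8755−0.05613) = 0.2038×0.8194 = 0.1670 mol·L⁻¹.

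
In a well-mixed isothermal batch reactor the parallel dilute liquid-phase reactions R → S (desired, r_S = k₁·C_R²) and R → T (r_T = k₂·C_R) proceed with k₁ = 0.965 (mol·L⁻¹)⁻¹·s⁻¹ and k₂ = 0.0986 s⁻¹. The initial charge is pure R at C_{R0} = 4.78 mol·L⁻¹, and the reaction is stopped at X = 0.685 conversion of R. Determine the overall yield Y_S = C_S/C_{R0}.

0.661

C_R = C_{R0}(1−X) = 1.506 mol·L⁻¹.
Along a PFR/batch, dC_T/dC_R = −r_T/(r_S+r_T) = −k₂/(k₂+k₁·C_R).
Integrating from C_{R0} to C_R: C_T = (0.0986/0.965)·ln[(0.0986+0.965·4.78)/(0.0986+0.965·1.51)] = 0.1022·ln(4.711/1.552) = 0.1135 mol·L⁻¹.
Then C_S = (C_{R0}−C_R) − C_T = 3.274 − 0.1135 = 3.161 mol·L⁻¹.
Y_S = C_S/C_{R0} = 3.161/4.78 = 0.661.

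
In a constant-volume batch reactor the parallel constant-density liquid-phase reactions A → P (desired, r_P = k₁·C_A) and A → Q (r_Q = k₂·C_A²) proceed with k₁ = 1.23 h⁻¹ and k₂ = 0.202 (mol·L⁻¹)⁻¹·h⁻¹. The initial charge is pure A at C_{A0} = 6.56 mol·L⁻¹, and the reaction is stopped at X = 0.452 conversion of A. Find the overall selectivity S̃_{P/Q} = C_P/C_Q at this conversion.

C_A = C_{A0}(1−X) = 3.595 mol·L⁻¹.
Along a PFR/batch, dC_P/dC_A = −r_P/(r_P+r_Q) = −k₁/(k₁+k₂·C_A).
Integrating from C_{A0} to C_A: C_P = (1.23/0.202)·ln[(1.23+0.202·6.56)/(1.23+0.202·3.59)] = 6.089·ln(2.555/1.956) = 1.626 mol·L⁻¹.
C_Q = (C_{A0}−C_A)−C_P = 1.339 mol·L⁻¹; S̃_{P/Q} = 1.626/1.339 = 1.22.

1.22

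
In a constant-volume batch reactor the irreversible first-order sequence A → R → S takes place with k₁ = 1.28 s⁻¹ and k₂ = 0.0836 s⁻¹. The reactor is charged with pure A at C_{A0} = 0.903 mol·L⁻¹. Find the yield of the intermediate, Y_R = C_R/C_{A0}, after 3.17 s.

Solving the coupled first-order balances gives C_R(t) = [k₁/(k₂−k₁)]·C_{A0}·(e^(−k₁t) − e^(−k₂t)).
e^(−k₁t) = e^(−1.28×3.17) = e^(−4.058) = 0.01729; e^(−k₂t) = e^(−0.2650) = 0.7672.
C_R = 1.28×0.903/(0.0836−1.28) × (0.01729−0.7672) = (-0.9661)×(-0.7499) = 0.7245 mol·L⁻¹.
Y_R = C_R/C_{A0} = 0.7245/0.903 = 0.802.

0.802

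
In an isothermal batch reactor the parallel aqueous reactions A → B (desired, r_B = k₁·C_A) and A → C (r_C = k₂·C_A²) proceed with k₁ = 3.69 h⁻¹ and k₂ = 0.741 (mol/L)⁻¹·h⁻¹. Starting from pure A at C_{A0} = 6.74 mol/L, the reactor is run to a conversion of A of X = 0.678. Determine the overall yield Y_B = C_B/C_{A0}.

0.365

C_A = C_{A0}(1−X) = 2.170 mol/L.
Along a PFR/batch, dC_B/dC_A = −r_B/(r_B+r_C) = −k₁/(k₁+k₂·C_A).
Integrating from C_{A0} to C_A: C_B = (3.69/0.741)·ln[(3.69+0.741·6.74)/(3.69+0.741·2.17)] = 4.980·ln(8.684/5.298) = 2.461 mol/L.
Y_B = C_B/C_{A0} = 2.461/6.74 = 0.365.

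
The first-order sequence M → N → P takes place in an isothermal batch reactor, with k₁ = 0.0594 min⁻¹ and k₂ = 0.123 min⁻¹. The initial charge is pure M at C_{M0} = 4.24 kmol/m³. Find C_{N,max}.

At the optimum, C_{N,max}/C_{M0} = (k₁/k₂)^[k₂/(k₂−k₁)].
= (0.0594/0.123)^(0.123/(0.123−0.0594)) = (0.4829)^(1.934) = 0.2447.
C_{N,max} = 0.2447×4.24 = 1.04 kmol/m³.

1.04 kmol/m³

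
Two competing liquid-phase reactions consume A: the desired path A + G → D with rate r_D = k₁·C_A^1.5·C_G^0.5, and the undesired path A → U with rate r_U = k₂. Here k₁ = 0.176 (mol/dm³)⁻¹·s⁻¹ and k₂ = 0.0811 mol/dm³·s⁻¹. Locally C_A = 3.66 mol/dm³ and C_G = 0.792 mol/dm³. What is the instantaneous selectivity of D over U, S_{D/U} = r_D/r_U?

S_{D/U} = r_D/r_U = (k₁·C_A^1.5·C_G^0.5)/(k₂) = (k₁/k₂)·C_A^1.5·C_G^0.5.
= (0.176×3.660^1.5×0.7920^0.5) / (0.0811) = 1.097/0.08110 = 13.5.
Since the desired path is higher order in A, keeping C_A high (PFR or concentrated feed) favours D.

13.5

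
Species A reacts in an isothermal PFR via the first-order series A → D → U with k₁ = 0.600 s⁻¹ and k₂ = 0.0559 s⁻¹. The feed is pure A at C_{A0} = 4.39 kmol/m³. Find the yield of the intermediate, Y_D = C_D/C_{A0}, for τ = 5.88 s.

0.761

Solving the coupled first-order balances gives C_D(τ) = [k₁/(k₂−k₁)]·C_{A0}·(e^(−k₁τ) − e^(−k₂τ)).
e^(−k₁τ) = e^(−0.600×5.88) = e^(−3.528) = 0.02936; e^(−k₂τ) = e^(−0.3287) = 0.7199.
C_D = 0.600×4.39/(0.0559−0.600) × (0.02936−0.7199) = (-4.841)×(-0.6905) = 3.343 kmol/m³.
Y_D = C_D/C_{A0} = 3.343/4.39 = 0.761.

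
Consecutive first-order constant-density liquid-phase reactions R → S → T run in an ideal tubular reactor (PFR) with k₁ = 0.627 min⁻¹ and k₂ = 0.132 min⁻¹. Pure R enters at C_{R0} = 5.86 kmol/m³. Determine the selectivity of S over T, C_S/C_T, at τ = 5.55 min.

Solving the coupled first-order balances gives C_S(τ) = [k₁/(k₂−k₁)]·C_{R0}·(e^(−k₁τ) − e^(−k₂τ)).
e^(−k₁τ) = e^(−0.627×5.55) = e^(−3.480) = 0.03081; e^(−k₂τ) = e^(−0.7326) = 0.4807.
C_S = 0.627×5.86/(0.132−0.627) × (0.03081−0.4807) = (-7.423)×(-0.4498) = 3.339 kmol/m³.
C_R = C_{R0}e^(−k₁τ) = 0.1806 kmol/m³, so C_T = C_{R0}−C_R−C_S = 2.340 kmol/m³; C_S/C_T = 1.43.

1.43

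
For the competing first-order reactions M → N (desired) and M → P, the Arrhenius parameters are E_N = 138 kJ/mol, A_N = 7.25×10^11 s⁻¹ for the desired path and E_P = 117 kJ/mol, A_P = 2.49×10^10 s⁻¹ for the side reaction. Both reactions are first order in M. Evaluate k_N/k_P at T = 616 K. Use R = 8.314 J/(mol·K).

0.482

k_N/k_P = (A_N/A_P)·exp[−(E_N−E_P)/(RT)] = (A_N/A_P)·exp[(E_P−E_N)/(RT)].
(E_P−E_N)/(RT) = (117−138)×10³/(8.314×616) = -21000/5121 = -4.100.
k_N/k_P = (7.25×10^11/2.49×10^10)·exp(-4.100) = 29.12 × 0.01657 = 0.482.
Since E_N > E_P, raising the temperature improves selectivity toward N.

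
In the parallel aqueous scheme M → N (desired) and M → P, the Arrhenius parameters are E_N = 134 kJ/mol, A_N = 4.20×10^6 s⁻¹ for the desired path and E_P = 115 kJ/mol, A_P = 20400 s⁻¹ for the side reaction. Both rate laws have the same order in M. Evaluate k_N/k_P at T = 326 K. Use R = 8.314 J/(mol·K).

0.186

With equal orders, S_{N/P} = k_N/k_P = (A_N/A_P)·exp[(E_P−E_N)/(RT)].
(E_P−E_N)/(RT) = (115−134)×10³/(8.314×326) = -19000/2710 = -7.010.
k_N/k_P = (4.20×10^6/20400)·exp(-7.010) = 205.9 × 9.027×10^-4 = 0.186.
Since E_N > E_P, raising the temperature improves selectivity toward N.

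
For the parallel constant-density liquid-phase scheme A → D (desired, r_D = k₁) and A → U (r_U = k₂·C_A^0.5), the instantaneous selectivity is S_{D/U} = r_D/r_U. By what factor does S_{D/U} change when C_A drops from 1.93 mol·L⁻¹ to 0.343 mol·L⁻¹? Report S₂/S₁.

S_{D/U} = (k₁/k₂)·C_A^-0.5, so S₂/S₁ = (C_{A,2}/C_{A,1})^-0.5.
= (0.343/1.93)^(-0.5) = (0.1777)^(-0.5) = 2.37.

2.37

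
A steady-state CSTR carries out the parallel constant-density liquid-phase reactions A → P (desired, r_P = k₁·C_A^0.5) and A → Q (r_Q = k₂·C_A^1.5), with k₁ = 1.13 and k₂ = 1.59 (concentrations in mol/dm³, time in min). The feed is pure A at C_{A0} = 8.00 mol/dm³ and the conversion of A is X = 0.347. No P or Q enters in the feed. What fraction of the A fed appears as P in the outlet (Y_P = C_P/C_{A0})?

0.0416

Exit C_A = C_{A0}(1−X) = 8.00×0.653 = 5.224 mol/dm³.
Rates in a CSTR are evaluated at the outlet concentration: r_P = 1.13×5.224^0.5 = 2.583, r_Q = 1.59×5.224^1.5 = 18.98.
Fraction of consumed A going to P: r_P/(r_P+r_Q) = 0.1198.
C_P = 0.1198·C_{A0}·X = 0.1198×8.00×0.347 = 0.332 mol/dm³; Y_P = C_P/C_{A0} = 0.0416.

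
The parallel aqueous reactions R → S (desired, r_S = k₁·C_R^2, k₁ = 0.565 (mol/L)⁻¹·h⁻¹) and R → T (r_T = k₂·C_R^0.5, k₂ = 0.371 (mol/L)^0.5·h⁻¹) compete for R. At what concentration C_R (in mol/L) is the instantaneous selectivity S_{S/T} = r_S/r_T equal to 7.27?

2.84 mol/L

S_{S/T} = (k₁/k₂)·C_R^1.5 ⇒ C_R = (S·k₂/k₁)^(1/1.5).
= (7.27×0.371/0.565)^(0.6667) = (4.774)^(0.6667) = 2.84 mol/L.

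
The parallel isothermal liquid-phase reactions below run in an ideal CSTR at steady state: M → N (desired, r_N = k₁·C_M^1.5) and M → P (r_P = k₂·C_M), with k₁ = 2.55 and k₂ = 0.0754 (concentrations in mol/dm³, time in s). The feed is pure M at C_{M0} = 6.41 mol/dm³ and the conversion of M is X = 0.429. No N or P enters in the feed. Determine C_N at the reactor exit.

2.71 mol/dm³

Exit C_M = C_{M0}(1−X) = 6.41×0.571 = 3.660 mol/dm³.
In a CSTR the entire volume is at exit conditions, so r_N = 2.55×3.660^1.5 = 17.86 and r_P = 0.0754×3.660 = 0.2760.
Fraction of consumed M going to N: r_N/(r_N+r_P) = 0.9848.
C_N = 0.9848·C_{M0}·X = 0.9848×6.41×0.429 = 2.71 mol/dm³.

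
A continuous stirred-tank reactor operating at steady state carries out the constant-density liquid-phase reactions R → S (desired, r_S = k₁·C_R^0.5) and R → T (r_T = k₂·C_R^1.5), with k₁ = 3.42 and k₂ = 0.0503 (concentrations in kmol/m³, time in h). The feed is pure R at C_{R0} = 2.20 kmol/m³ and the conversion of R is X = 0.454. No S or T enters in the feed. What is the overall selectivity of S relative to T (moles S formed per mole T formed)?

56.6

Exit C_R = C_{R0}(1−X) = 2.20×0.546 = 1.201 kmol/m³.
Rates in a CSTR are evaluated at the outlet concentration: r_S = 3.42×1.201^0.5 = 3.748, r_T = 0.0503×1.201^1.5 = 0.06622.
Overall selectivity = C_S/C_T = r_Sτ/(r_Tτ) = r_S/r_T = 56.6.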